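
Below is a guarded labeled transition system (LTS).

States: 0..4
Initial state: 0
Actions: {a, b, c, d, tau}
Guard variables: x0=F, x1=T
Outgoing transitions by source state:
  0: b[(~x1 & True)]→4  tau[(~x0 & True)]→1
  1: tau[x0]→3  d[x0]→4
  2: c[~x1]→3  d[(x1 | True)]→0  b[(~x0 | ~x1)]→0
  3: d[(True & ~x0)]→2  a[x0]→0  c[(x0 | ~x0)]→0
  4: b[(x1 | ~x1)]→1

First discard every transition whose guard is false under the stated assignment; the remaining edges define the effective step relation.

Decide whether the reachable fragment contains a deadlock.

Answer: DEADLOCK at state 1

Trace:
R = {0,1}
  0: tau→1  [deg 1]
  1: ∅  [STUCK]
Path to 1: tau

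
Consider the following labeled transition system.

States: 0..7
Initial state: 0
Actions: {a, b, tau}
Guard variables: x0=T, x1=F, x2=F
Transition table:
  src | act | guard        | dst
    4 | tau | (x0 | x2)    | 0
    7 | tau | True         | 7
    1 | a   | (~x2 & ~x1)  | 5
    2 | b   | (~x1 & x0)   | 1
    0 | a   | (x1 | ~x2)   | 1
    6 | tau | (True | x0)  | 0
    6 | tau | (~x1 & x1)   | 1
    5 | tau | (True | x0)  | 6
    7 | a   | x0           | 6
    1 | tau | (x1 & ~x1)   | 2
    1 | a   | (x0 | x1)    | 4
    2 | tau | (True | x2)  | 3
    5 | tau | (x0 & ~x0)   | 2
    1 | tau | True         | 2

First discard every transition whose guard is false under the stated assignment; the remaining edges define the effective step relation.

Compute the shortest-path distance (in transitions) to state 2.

Answer: 2

Trace:
BFS to 2:
  Layer 0: {0}
  Layer 1: {1}
  Layer 2: {2,4,5}
2 enters at depth 2; path a·tau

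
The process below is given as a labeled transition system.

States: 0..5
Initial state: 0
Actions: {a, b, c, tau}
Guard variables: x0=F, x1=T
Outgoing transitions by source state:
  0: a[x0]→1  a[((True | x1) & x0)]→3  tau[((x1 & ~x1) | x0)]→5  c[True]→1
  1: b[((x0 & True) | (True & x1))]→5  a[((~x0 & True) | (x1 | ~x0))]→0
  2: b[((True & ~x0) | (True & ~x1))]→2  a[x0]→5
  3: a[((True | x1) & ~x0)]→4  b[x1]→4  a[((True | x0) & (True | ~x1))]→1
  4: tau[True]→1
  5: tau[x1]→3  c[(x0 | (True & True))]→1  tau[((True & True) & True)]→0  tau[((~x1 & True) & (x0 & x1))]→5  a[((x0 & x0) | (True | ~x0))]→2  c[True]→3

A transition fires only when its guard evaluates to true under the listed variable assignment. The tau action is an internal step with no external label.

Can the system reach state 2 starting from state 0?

After dropping false guards: 13 live edges.
L0 = {0}
L1 = {1}  now seen {0,1}
L2 = {5}  now seen {0,1,5}
L3 = {2,3}  now seen {0,1,2,3,5}
L4 = {4}  now seen {0,1,2,3,4,5}
Reach set: {0,1,2,3,4,5}
trace reaching 2: c·b·a

Answer: REACHABLE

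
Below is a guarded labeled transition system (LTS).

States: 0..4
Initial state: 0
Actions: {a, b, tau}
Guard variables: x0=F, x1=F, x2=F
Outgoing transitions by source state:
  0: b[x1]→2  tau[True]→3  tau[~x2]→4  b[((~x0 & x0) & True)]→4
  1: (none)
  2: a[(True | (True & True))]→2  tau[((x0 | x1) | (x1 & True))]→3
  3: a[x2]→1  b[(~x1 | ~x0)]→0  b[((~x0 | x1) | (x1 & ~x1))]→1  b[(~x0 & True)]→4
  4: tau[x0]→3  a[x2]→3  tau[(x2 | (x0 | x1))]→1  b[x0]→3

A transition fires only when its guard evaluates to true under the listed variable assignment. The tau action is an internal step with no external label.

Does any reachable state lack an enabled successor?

R = {0,1,3,4}
  0: tau→3  tau→4  [2 exit(s)]
  1: ∅  [no exit]
  3: b→0  b→1  b→4  [3 exit(s)]
  4: ∅  [no exit]
trace reaching 1: tau·b

Answer: DEADLOCK at state 1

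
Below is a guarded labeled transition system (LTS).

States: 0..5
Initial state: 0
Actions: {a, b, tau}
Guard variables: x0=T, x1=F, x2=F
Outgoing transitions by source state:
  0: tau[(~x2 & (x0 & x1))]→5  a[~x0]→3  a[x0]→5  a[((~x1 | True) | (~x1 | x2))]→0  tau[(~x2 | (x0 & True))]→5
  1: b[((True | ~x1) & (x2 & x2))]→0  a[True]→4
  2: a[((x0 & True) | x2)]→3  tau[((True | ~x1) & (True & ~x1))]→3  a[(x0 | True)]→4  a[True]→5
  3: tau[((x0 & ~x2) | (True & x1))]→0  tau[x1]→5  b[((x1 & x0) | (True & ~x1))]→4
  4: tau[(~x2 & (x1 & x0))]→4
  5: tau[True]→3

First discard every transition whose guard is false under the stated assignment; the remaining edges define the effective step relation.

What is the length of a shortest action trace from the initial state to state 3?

Answer: 2

Trace:
Layered search for 3:
  L0 = {0}
  L1 = {5}
  L2 = {3}
3 enters at depth 2; path a·tau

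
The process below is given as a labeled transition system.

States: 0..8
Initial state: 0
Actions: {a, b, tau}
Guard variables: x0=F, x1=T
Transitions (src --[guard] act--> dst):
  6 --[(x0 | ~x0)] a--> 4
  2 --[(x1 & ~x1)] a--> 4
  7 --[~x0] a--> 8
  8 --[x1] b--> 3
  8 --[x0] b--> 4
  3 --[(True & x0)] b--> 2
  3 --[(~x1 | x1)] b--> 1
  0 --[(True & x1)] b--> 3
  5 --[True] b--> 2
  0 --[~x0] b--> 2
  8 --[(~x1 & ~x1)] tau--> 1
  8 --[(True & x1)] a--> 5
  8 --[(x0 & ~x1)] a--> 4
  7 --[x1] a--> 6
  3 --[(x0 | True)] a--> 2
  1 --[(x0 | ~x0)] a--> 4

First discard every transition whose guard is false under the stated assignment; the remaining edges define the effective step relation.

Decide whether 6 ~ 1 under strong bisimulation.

Compute ~ classes (split until stable):
  π0 = {{0,1,2,3,4,5,6,7,8}}
  π1 = {{0,5},{1,6,7},{2,4},{3,8}}
  π2 = {{0},{1,6},{2,4},{3},{5},{7},{8}}
Fixed point at round 3; 7 class(es).
[6]={1,6}  [1]={1,6}

Answer: BISIMILAR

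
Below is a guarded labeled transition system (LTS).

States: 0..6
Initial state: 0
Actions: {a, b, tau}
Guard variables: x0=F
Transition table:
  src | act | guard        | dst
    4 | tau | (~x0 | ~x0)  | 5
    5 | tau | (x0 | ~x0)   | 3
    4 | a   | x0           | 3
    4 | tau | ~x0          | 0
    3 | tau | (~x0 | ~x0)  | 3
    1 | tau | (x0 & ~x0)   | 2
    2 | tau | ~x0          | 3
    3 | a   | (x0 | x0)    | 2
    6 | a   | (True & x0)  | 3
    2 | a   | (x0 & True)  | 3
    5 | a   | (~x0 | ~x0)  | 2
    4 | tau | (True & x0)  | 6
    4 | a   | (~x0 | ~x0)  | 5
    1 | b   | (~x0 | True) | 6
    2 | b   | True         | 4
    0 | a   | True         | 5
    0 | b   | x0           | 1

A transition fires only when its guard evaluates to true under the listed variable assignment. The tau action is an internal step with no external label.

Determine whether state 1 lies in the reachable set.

Guard filter leaves 10 enabled edge(s).
Layer 0: {0}
Layer 1: {5}  cumulative {0,5}
Layer 2: {2,3}  cumulative {0,2,3,5}
Layer 3: {4}  cumulative {0,2,3,4,5}
R = {0,2,3,4,5}

Answer: UNREACHABLE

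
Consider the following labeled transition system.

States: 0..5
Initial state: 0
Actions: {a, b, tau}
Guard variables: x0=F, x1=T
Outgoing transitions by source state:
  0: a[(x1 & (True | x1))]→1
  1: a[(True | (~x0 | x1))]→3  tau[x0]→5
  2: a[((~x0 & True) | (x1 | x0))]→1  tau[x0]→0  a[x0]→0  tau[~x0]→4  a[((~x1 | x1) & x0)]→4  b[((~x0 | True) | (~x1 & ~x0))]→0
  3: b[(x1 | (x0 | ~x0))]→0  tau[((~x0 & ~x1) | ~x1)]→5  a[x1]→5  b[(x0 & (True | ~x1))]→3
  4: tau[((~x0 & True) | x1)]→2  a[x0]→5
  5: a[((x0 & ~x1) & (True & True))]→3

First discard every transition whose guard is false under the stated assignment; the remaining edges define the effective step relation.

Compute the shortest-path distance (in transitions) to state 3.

BFS to 3:
  L0 = {0}
  L1 = {1}
  L2 = {3}
3 enters at depth 2; path a·a

Answer: 2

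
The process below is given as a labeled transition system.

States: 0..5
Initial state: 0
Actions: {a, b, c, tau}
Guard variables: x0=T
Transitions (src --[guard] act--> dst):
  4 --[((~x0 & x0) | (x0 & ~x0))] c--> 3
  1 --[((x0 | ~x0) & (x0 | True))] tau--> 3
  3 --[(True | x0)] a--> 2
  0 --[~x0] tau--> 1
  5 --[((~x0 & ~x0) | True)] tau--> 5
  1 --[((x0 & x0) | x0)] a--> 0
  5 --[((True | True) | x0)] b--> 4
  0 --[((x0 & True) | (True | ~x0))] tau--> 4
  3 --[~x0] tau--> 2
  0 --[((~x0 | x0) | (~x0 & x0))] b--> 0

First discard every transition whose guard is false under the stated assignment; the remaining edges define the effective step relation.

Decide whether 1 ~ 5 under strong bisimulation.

Answer: NOT BISIMILAR

Trace:
Refine partition for ~:
  π0 = {{0,1,2,3,4,5}}
  π1 = {{0,5},{1},{2,4},{3}}
  π2 = {{0},{1},{2,4},{3},{5}}
5 equivalence class(es) (converged in 3)
[1]={1}  [5]={5}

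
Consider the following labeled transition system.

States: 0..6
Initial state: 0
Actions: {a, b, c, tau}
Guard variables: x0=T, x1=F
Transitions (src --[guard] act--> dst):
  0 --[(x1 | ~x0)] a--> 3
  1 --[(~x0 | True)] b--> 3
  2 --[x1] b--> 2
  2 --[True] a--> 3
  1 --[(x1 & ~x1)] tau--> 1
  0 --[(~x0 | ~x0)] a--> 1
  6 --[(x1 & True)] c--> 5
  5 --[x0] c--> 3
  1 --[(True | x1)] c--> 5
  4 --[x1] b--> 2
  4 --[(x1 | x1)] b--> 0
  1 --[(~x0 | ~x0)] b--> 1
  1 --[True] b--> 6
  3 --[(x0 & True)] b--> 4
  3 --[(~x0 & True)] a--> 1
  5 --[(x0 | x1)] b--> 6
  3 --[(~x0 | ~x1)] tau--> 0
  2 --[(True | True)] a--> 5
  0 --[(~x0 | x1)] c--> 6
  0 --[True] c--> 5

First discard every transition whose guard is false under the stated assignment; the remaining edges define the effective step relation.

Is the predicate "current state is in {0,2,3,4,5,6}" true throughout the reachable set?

Allowed set {0,2,3,4,5,6}
Reachable = {0,3,4,5,6}
  0: ✓
  3: ✓
  4: ✓
  5: ✓
  6: ✓

Answer: INVARIANT HOLDS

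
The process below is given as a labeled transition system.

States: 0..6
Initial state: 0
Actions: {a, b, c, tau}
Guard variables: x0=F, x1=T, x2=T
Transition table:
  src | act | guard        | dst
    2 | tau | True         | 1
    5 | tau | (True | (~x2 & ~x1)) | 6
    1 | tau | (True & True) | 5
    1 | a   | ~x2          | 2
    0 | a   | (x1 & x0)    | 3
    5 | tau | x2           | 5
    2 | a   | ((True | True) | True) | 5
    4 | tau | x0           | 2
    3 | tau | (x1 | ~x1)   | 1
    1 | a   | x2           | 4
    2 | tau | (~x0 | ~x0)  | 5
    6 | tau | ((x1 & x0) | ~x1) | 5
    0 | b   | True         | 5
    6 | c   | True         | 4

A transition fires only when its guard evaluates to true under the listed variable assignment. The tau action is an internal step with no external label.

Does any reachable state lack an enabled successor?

Reachable = {0,4,5,6}
  0: b→5  [deg 1]
  4: ∅  [deadlock]
  5: tau→5  tau→6  [deg 2]
  6: c→4  [deg 1]
Path to 4: b·tau·c

Answer: DEADLOCK at state 4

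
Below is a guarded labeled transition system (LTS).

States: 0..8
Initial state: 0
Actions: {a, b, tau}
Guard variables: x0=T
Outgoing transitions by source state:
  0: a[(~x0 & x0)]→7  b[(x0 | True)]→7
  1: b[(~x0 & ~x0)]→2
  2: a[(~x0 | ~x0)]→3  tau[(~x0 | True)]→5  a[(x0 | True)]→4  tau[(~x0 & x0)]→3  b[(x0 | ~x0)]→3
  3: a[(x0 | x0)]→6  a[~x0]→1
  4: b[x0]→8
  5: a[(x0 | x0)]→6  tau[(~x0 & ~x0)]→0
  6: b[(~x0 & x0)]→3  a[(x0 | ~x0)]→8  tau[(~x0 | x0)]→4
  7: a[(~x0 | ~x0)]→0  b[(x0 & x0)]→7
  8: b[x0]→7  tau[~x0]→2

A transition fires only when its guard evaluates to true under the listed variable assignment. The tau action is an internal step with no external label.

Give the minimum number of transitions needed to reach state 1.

Answer: UNREACHABLE

Trace:
Breadth-first toward 1:
  depth 0: {0}
  depth 1: {7}
1 never appears.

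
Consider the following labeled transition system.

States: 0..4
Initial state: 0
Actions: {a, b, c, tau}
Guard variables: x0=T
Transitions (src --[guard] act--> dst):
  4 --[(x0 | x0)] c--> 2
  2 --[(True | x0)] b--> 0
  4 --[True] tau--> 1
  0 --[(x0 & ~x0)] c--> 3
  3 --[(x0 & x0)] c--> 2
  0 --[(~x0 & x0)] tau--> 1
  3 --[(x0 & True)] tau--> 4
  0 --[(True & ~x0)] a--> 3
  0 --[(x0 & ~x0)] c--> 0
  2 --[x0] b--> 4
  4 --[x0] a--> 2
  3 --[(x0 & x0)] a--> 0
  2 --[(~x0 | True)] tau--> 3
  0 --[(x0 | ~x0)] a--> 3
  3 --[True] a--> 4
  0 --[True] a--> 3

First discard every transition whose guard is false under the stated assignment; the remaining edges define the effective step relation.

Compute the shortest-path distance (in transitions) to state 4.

BFS to 4:
  depth 0: {0}
  depth 1: {3}
  depth 2: {2,4}
first hit 4 at d=2 via a·a

Answer: 2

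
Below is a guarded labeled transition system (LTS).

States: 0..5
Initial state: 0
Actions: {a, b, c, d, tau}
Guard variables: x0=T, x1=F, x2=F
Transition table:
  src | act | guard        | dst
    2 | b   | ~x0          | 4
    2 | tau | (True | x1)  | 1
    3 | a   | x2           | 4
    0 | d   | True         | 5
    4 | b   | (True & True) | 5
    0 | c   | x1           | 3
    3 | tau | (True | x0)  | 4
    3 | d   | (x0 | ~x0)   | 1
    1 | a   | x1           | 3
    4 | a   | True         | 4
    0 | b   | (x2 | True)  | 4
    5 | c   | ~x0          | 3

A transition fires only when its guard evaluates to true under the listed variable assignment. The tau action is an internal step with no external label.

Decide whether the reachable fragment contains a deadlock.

Reach set: {0,4,5}
  0: b→4  d→5  [2 out]
  4: a→4  b→5  [2 out]
  5: ∅  [deadlock]
trace reaching 5: d

Answer: DEADLOCK at state 5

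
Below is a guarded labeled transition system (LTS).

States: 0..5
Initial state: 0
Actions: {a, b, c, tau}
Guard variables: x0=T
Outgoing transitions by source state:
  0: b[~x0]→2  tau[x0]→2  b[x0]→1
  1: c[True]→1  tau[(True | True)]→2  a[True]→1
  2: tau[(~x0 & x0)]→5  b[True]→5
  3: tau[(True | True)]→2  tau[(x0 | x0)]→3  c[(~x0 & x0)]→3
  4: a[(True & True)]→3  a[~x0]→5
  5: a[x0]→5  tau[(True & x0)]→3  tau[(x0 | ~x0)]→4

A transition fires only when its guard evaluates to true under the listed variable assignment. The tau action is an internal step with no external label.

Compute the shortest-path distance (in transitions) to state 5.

Answer: 2

Analysis:
Layered search for 5:
  L0 = {0}
  L1 = {1,2}
  L2 = {5}
depth(5)=2, e.g. tau·b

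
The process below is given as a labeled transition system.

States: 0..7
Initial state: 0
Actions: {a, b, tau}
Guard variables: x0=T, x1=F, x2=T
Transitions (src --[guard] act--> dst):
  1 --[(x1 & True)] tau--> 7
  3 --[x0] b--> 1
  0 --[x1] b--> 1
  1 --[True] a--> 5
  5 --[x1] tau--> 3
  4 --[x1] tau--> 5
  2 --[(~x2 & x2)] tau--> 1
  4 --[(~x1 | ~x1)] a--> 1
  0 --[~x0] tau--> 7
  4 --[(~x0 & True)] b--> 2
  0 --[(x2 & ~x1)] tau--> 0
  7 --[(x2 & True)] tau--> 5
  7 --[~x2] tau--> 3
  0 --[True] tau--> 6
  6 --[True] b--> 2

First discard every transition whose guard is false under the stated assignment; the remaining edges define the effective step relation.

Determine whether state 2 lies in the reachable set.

Answer: REACHABLE

Trace:
Guard filter leaves 7 enabled edge(s).
Layer 0: {0}
Layer 1: {6}  cumulative {0,6}
Layer 2: {2}  cumulative {0,2,6}
R = {0,2,6}
trace reaching 2: tau·b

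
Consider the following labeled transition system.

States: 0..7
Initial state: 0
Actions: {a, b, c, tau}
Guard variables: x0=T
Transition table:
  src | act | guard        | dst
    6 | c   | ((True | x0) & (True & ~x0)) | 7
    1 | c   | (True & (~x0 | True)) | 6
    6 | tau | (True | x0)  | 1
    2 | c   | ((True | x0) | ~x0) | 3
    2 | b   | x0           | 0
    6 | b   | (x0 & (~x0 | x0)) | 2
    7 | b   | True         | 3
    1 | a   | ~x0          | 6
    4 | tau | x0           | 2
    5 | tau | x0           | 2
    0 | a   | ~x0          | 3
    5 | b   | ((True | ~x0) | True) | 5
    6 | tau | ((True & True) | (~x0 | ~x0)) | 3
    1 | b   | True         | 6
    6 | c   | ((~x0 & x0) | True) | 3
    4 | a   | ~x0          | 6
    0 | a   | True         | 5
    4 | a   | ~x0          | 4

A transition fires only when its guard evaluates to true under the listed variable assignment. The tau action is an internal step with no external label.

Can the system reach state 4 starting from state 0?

Answer: UNREACHABLE

Trace:
13 transition(s) survive guard evaluation.
depth 0: {0}
depth 1: {5}  total {0,5}
depth 2: {2}  total {0,2,5}
depth 3: {3}  total {0,2,3,5}
Reachable = {0,2,3,5}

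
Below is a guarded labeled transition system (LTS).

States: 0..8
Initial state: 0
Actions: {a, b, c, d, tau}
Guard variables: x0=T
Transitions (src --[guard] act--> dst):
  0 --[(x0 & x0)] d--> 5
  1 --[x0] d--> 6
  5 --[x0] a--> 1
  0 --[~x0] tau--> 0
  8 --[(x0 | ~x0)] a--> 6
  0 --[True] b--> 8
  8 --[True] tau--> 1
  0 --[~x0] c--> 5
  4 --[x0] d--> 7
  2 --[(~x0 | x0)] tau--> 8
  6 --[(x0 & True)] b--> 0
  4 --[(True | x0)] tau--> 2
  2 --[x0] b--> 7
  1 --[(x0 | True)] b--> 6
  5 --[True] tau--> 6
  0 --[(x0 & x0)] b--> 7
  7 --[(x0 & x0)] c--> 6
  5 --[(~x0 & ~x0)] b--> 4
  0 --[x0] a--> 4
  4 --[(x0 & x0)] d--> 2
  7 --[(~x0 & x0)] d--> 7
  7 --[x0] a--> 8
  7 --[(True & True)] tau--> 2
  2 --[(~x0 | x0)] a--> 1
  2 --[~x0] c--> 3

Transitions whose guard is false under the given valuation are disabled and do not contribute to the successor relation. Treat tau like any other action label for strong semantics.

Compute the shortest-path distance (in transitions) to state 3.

Answer: UNREACHABLE

Trace:
Layered search for 3:
  depth 0: {0}
  depth 1: {4,5,7,8}
  depth 2: {1,2,6}
3 never appears.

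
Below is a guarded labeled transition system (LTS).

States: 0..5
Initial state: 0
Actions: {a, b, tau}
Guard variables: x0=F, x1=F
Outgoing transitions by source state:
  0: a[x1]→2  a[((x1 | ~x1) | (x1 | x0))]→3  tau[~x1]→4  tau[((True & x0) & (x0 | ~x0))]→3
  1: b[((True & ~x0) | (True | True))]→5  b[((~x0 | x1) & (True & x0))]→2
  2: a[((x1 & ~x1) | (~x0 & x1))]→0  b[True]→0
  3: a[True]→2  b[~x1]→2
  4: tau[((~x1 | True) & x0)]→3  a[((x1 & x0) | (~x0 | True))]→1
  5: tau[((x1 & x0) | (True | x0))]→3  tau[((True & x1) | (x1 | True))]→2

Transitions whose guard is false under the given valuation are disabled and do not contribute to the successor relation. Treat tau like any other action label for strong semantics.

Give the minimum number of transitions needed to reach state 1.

BFS to 1:
  Layer 0: {0}
  Layer 1: {3,4}
  Layer 2: {1,2}
first hit 1 at d=2 via tau·a

Answer: 2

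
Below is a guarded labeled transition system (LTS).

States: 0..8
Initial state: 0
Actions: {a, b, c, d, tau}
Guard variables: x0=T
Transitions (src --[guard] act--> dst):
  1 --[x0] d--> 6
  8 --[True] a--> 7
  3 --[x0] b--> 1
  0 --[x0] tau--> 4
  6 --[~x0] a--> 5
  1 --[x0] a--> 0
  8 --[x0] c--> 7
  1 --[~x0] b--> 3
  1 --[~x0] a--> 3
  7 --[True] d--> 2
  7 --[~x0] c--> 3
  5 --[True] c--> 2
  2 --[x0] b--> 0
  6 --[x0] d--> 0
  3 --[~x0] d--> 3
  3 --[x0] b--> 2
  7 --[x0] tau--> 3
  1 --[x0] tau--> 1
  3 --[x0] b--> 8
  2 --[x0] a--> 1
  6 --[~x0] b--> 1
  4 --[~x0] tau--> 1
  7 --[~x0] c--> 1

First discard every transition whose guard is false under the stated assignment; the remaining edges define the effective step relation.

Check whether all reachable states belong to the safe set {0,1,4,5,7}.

Answer: INVARIANT HOLDS

Analysis:
Inv-set: {0,1,4,5,7}
Reachable = {0,4}
  0: safe
  4: safe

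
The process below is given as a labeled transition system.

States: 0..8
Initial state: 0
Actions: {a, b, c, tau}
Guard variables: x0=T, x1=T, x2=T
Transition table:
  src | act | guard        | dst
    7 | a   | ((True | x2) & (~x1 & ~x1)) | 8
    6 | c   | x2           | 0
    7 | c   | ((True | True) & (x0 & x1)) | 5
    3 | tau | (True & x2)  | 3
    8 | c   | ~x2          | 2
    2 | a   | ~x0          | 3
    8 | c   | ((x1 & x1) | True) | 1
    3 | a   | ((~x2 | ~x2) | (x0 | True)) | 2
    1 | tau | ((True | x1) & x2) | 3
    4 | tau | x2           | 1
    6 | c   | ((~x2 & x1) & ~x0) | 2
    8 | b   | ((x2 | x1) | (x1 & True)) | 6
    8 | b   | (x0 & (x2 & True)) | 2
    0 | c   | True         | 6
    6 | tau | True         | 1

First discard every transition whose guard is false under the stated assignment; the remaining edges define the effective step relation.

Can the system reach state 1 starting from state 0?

Answer: REACHABLE

Analysis:
Guard filter leaves 11 enabled edge(s).
Layer 0: {0}
Layer 1: {6}  cumulative {0,6}
Layer 2: {1}  cumulative {0,1,6}
Layer 3: {3}  cumulative {0,1,3,6}
Layer 4: {2}  cumulative {0,1,2,3,6}
Reachable = {0,1,2,3,6}
Path to 1: c·tau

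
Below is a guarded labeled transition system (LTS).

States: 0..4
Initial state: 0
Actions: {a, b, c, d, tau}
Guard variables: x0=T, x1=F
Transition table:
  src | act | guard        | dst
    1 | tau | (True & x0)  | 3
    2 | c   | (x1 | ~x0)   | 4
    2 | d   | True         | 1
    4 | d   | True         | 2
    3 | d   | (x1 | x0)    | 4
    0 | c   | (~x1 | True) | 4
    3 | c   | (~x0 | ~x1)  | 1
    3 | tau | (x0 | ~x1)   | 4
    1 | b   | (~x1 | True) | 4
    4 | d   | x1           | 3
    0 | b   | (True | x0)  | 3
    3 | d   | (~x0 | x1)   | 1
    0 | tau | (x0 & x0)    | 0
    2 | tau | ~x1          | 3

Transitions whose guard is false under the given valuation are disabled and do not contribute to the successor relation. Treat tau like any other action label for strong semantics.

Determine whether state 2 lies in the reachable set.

11 transition(s) survive guard evaluation.
L0 = {0}
L1 = {3,4}  now seen {0,3,4}
L2 = {1,2}  now seen {0,1,2,3,4}
Reach set: {0,1,2,3,4}
Path to 2: c·d

Answer: REACHABLE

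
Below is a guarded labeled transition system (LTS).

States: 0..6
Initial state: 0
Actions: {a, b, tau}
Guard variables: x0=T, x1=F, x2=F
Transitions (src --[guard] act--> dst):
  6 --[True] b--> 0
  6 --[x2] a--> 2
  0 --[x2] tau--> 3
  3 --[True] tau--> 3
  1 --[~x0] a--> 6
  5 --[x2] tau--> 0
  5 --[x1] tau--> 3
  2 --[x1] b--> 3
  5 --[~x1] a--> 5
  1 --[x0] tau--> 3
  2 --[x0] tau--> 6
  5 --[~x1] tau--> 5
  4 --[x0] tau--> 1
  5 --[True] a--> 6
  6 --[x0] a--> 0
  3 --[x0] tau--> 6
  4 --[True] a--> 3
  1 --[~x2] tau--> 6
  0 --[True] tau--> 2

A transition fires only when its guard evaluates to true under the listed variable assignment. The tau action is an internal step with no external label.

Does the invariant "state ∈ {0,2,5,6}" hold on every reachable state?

Answer: INVARIANT HOLDS

Analysis:
Allowed set {0,2,5,6}
Reachable = {0,2,6}
  0: safe
  2: safe
  6: safe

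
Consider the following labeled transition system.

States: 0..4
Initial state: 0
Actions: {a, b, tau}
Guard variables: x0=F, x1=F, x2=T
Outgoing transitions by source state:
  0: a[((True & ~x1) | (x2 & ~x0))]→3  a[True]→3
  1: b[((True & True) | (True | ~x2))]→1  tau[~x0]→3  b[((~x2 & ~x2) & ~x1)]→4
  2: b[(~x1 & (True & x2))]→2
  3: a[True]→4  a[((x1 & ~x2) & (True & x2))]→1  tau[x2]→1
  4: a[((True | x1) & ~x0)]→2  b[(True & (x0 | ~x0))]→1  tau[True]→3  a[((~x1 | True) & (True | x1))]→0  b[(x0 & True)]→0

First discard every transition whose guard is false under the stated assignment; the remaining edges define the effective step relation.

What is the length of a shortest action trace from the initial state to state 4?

Layered search for 4:
  Layer 0: {0}
  Layer 1: {3}
  Layer 2: {1,4}
4 enters at depth 2; path a·a

Answer: 2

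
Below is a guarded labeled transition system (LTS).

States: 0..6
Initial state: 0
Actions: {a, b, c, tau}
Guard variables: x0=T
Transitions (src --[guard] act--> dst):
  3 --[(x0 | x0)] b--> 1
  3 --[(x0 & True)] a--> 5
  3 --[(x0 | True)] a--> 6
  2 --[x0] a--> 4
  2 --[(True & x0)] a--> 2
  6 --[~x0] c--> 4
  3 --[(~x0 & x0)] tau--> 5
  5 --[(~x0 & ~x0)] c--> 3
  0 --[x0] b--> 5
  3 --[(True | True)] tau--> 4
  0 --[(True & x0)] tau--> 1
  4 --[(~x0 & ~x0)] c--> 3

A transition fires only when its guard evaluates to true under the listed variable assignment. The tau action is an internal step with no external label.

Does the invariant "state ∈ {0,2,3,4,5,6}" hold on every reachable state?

Allowed set {0,2,3,4,5,6}
R = {0,1,5}
  0: ok
  1: ✗ unsafe
  5: ok
counterexample path to 1: tau

Answer: INVARIANT VIOLATED at state 1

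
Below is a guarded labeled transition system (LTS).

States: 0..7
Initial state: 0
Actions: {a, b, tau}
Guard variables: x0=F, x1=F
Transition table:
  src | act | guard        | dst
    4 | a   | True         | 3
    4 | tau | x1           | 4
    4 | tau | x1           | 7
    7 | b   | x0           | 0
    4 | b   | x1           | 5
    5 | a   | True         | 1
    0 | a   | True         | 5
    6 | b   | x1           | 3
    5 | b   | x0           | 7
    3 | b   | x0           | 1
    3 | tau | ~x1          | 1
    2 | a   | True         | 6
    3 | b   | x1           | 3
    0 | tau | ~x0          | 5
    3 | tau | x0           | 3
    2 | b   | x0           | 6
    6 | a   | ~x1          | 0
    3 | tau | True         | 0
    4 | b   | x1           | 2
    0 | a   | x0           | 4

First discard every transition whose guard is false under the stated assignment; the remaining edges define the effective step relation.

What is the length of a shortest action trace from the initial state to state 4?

Breadth-first toward 4:
  L0 = {0}
  L1 = {5}
  L2 = {1}
4 never appears.

Answer: UNREACHABLE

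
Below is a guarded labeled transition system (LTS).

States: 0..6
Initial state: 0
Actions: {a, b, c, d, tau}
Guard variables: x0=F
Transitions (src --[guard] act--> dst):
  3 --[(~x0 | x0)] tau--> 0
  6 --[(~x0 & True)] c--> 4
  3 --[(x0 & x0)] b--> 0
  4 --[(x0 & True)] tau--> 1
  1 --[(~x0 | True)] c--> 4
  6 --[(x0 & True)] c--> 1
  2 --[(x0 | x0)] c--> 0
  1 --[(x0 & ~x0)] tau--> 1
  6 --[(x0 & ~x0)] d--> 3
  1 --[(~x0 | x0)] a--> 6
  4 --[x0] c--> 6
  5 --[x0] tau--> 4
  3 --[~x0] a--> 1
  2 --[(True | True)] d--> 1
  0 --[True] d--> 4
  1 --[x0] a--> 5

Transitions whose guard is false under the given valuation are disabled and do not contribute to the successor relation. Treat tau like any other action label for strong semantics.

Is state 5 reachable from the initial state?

7 transition(s) survive guard evaluation.
depth 0: {0}
depth 1: {4}  total {0,4}
Reach set: {0,4}

Answer: UNREACHABLE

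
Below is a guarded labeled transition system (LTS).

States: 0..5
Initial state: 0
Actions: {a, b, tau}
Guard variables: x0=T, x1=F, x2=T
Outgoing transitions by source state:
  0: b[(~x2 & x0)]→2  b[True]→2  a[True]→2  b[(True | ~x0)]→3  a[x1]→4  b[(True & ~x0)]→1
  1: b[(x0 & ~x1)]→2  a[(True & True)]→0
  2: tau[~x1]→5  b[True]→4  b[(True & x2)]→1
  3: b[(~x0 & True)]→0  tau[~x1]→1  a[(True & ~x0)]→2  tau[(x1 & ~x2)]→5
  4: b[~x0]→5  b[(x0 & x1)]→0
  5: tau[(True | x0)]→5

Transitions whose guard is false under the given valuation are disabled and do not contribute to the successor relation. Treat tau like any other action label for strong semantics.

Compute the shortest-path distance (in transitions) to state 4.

BFS to 4:
  L0 = {0}
  L1 = {2,3}
  L2 = {1,4,5}
4 enters at depth 2; path a·b

Answer: 2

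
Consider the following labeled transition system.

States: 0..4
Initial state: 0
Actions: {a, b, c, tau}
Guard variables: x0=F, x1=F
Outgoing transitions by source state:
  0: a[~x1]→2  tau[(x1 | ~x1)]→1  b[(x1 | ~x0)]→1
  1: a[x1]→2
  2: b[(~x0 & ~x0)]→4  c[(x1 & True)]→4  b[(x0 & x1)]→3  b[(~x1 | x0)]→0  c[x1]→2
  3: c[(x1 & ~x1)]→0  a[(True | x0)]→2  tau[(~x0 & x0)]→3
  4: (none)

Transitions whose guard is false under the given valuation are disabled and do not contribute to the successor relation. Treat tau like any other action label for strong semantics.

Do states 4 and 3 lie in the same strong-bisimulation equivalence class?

Answer: NOT BISIMILAR

Analysis:
Compute ~ classes (split until stable):
  π0 = {{0,1,2,3,4}}
  π1 = {{0},{1,4},{2},{3}}
4 equivalence class(es) (converged in 2)
4∈{1,4}, 3∈{3}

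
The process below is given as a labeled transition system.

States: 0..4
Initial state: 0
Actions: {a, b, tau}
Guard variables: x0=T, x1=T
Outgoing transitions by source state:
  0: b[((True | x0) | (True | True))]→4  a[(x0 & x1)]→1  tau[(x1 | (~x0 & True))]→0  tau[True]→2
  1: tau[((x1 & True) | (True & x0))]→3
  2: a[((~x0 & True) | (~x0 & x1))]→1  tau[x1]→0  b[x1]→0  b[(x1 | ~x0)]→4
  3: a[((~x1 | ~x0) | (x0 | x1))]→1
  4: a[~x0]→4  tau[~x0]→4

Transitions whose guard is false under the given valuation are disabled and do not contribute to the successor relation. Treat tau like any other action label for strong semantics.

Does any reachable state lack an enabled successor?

Reach set: {0,1,2,3,4}
  0: a→1  b→4  tau→0  tau→2  [4 out]
  1: tau→3  [1 out]
  2: b→0  b→4  tau→0  [3 out]
  3: a→1  [1 out]
  4: ∅  [no exit]
Path to 4: b

Answer: DEADLOCK at state 4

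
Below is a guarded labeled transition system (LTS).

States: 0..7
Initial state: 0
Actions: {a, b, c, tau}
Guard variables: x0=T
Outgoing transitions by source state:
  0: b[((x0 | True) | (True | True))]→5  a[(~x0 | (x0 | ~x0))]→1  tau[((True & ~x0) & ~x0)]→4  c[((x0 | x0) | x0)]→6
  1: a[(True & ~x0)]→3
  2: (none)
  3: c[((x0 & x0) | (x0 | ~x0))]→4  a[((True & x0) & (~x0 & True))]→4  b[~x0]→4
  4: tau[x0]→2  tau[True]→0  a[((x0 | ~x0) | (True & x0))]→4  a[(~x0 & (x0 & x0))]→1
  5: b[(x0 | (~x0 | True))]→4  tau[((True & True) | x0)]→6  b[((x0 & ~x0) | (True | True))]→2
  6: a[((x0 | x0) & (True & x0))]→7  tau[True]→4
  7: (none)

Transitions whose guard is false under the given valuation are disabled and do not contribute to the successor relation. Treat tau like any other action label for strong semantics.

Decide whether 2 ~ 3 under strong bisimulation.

Answer: NOT BISIMILAR

Trace:
Refine partition for ~:
  P[0] = {{0,1,2,3,4,5,6,7}}
  P[1] = {{0},{1,2,7},{3},{4,6},{5}}
  P[2] = {{0},{1,2,7},{3},{4},{5},{6}}
6 equivalence class(es) (converged in 3)
2∈{1,2,7}, 3∈{3}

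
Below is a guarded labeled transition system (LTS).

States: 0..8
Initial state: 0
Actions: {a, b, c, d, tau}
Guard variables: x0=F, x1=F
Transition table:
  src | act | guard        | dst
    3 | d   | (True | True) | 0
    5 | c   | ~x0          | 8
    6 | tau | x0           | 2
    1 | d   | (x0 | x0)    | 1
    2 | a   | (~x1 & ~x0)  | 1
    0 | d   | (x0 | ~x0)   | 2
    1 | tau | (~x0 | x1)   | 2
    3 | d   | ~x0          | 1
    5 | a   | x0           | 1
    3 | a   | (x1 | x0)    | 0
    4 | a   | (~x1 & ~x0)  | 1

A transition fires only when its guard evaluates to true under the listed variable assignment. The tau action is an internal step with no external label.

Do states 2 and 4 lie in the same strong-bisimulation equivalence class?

Answer: BISIMILAR

Trace:
Refine partition for ~:
  π0 = {{0,1,2,3,4,5,6,7,8}}
  π1 = {{0,3},{1},{2,4},{5},{6,7,8}}
  π2 = {{0},{1},{2,4},{3},{5},{6,7,8}}
stable after 3 split(s): 6 block(s)
[2]={2,4}  [4]={2,4}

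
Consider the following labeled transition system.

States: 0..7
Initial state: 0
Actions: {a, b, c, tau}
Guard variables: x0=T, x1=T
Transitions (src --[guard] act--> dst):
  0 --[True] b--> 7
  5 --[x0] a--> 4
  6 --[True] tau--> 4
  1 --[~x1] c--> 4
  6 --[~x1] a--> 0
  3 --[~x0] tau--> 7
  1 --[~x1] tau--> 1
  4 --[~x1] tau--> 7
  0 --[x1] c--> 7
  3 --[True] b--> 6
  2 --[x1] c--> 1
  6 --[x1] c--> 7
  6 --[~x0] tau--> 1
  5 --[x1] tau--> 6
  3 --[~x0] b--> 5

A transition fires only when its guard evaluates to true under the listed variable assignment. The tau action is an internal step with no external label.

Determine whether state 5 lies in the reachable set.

8 transition(s) survive guard evaluation.
depth 0: {0}
depth 1: {7}  cumulative {0,7}
R = {0,7}

Answer: UNREACHABLE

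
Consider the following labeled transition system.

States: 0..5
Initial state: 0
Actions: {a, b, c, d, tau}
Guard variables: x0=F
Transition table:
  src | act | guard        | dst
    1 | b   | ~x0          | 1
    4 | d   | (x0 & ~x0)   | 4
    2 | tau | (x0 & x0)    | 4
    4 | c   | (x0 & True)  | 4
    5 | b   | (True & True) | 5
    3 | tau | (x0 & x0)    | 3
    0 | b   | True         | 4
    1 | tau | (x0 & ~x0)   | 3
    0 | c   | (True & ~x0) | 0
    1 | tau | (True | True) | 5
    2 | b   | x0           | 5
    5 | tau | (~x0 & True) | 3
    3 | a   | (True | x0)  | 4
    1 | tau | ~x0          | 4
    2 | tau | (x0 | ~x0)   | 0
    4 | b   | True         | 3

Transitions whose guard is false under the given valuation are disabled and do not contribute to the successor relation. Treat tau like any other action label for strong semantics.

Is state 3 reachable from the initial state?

Answer: REACHABLE

Analysis:
After dropping false guards: 10 live edges.
Layer 0: {0}
Layer 1: {4}  total {0,4}
Layer 2: {3}  total {0,3,4}
Reachable = {0,3,4}
trace reaching 3: b·b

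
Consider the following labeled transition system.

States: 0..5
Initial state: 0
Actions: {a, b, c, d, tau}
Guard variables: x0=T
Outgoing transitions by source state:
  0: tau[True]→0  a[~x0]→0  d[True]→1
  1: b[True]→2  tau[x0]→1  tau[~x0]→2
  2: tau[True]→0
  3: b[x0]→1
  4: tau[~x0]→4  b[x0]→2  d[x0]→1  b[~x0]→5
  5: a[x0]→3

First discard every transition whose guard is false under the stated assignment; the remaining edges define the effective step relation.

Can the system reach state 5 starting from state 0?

9 transition(s) survive guard evaluation.
depth 0: {0}
depth 1: {1}  total {0,1}
depth 2: {2}  total {0,1,2}
R = {0,1,2}

Answer: UNREACHABLE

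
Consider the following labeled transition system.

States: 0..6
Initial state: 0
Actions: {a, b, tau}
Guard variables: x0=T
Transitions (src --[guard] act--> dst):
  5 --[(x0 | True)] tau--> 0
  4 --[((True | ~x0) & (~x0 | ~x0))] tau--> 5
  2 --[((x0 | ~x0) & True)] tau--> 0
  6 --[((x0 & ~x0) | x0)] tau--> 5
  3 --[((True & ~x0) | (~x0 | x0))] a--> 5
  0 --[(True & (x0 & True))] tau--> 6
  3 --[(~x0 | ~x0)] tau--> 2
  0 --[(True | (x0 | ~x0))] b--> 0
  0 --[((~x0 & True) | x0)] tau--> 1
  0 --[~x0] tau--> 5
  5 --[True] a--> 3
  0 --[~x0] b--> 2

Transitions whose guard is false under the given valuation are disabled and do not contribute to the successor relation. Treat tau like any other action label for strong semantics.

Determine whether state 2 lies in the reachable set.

8 transition(s) survive guard evaluation.
L0 = {0}
L1 = {1,6}  cumulative {0,1,6}
L2 = {5}  cumulative {0,1,5,6}
L3 = {3}  cumulative {0,1,3,5,6}
R = {0,1,3,5,6}

Answer: UNREACHABLE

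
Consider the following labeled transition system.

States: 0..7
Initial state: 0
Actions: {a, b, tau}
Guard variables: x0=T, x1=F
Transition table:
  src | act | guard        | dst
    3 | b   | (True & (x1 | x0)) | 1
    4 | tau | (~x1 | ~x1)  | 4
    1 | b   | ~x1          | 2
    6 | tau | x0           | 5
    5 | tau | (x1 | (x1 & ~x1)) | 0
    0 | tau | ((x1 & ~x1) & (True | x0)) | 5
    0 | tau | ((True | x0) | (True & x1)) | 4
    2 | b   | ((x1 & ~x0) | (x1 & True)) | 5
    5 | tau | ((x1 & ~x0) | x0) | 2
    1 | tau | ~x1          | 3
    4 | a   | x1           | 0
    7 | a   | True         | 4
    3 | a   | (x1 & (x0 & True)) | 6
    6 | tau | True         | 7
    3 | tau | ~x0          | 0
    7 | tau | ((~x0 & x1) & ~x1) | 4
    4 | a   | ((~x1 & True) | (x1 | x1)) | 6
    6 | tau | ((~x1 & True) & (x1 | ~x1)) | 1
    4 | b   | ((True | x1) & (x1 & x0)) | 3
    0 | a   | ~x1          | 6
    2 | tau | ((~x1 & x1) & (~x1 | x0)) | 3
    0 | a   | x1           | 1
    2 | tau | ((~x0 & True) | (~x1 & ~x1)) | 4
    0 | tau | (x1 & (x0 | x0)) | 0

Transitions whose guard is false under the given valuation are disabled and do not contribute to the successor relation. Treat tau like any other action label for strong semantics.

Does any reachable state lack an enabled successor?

Answer: DEADLOCK-FREE

Trace:
Reachable = {0,1,2,3,4,5,6,7}
  0: a→6  tau→4  [deg 2]
  1: b→2  tau→3  [deg 2]
  2: tau→4  [deg 1]
  3: b→1  [deg 1]
  4: a→6  tau→4  [deg 2]
  5: tau→2  [deg 1]
  6: tau→1  tau→5  tau→7  [deg 3]
  7: a→4  [deg 1]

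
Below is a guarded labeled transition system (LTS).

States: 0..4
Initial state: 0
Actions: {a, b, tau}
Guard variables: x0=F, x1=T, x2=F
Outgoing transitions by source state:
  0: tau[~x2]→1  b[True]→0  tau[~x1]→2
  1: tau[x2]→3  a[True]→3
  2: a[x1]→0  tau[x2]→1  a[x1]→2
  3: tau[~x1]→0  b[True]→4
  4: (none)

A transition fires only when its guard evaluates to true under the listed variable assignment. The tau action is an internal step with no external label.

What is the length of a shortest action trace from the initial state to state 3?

Layered search for 3:
  depth 0: {0}
  depth 1: {1}
  depth 2: {3}
3 enters at depth 2; path tau·a

Answer: 2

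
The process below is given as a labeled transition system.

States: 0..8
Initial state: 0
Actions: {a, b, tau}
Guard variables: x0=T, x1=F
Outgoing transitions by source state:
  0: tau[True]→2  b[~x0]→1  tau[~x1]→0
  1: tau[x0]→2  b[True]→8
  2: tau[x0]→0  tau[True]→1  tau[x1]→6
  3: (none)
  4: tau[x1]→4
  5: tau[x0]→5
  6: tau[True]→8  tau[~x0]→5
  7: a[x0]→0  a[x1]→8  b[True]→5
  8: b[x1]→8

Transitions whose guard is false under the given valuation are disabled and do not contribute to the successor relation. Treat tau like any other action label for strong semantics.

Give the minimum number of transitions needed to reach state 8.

Breadth-first toward 8:
  depth 0: {0}
  depth 1: {2}
  depth 2: {1}
  depth 3: {8}
first hit 8 at d=3 via tau·tau·b

Answer: 3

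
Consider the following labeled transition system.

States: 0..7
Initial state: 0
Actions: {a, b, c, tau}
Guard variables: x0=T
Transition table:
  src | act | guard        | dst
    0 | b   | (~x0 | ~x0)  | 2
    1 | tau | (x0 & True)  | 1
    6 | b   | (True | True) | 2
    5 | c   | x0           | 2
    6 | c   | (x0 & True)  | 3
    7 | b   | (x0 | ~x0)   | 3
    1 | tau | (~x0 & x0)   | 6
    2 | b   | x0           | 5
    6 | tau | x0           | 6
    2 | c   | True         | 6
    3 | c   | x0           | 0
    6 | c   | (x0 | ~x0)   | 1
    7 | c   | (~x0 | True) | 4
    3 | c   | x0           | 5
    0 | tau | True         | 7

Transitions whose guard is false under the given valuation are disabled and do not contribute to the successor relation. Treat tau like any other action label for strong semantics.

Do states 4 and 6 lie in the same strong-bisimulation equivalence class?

Answer: NOT BISIMILAR

Working:
Refine partition for ~:
  P[0] = {{0,1,2,3,4,5,6,7}}
  P[1] = {{0,1},{2,7},{3,5},{4},{6}}
  P[2] = {{0},{1},{2},{3},{4},{5},{6},{7}}
Fixed point at round 3; 8 class(es).
[4]={4}  [6]={6}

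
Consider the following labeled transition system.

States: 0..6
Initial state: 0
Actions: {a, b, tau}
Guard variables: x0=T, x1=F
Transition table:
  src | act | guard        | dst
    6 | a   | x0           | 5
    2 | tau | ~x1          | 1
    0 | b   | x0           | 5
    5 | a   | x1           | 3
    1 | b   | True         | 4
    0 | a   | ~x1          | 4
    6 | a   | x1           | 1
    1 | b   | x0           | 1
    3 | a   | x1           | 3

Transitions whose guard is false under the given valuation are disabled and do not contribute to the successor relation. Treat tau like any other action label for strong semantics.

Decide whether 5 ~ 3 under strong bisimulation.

Compute ~ classes (split until stable):
  round 0: {{0,1,2,3,4,5,6}}
  round 1: {{0},{1},{2},{3,4,5},{6}}
5 equivalence class(es) (converged in 2)
class of 5: {3,4,5}; class of 3: {3,4,5}

Answer: BISIMILAR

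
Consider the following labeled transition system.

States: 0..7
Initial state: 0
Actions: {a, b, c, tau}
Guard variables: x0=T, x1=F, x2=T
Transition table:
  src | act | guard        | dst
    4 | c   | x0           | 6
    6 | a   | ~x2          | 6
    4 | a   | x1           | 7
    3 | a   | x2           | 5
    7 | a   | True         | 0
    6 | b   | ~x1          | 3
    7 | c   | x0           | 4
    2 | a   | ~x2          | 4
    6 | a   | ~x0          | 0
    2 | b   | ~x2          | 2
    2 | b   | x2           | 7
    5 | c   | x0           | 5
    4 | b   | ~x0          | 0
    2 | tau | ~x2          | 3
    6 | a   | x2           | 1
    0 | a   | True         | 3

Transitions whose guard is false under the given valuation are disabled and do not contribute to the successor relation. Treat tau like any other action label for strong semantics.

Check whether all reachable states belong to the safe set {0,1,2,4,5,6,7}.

Answer: INVARIANT VIOLATED at state 3

Trace:
Safe = {0,1,2,4,5,6,7}
Reachable = {0,3,5}
  0: safe
  3: ✗ unsafe
  5: safe
witness against invariant: a → 3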